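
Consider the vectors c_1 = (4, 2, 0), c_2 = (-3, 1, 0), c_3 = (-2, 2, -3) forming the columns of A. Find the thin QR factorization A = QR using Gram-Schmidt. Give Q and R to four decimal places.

Q = [[0.8944, -0.4472, 0.0000], [0.4472, 0.8944, 0.0000], [0.0000, 0.0000, -1.0000]], R = [[4.4721, -2.2361, -0.8944], [0.0000, 2.2361, 2.6833], [0.0000, 0.0000, 3.0000]]

c_1 = (4, 2, 0); ‖c_1‖ = 4.4721, so q_1 = (0.8944, 0.4472, 0.0000).
q_1·c_2 = 0.8944·(-3) + 0.4472·1 + 0.0000·0 = -2.2361.
u_2 = c_2 + 2.2361·q_1 = (-1.0000, 2.0000, 0.0000).
‖u_2‖ = 2.2361, so q_2 = (-0.4472, 0.8944, 0.0000).
q_1·c_3 = 0.8944·(-2) + 0.4472·2 + 0.0000·(-3) = -0.8944; q_2·c_3 = (-0.4472)·(-2) + 0.8944·2 + 0.0000·(-3) = 2.6833.
u_3 = c_3 + 0.8944·q_1 − 2.6833·q_2 = (0.0000, 0.0000, -3.0000).
‖u_3‖ = 3.0000, so q_3 = (0.0000, 0.0000, -1.0000).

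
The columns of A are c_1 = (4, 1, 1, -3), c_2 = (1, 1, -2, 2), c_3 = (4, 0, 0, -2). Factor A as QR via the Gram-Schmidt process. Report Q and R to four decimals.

Q = [[0.7698, 0.4646, 0.3112], [0.1925, 0.3574, -0.9081], [0.1925, -0.6075, -0.2794], [-0.5774, 0.5361, 0.0191]], R = [[5.1962, -0.5774, 4.2339], [0.0000, 3.1091, 0.7862], [0.0000, 0.0000, 1.2066]]

c_1 = (4, 1, 1, -3); ‖c_1‖ = 5.1962, so q_1 = (0.7698, 0.1925, 0.1925, -0.5774).
q_1·c_2 = 0.7698·1 + 0.1925·1 + 0.1925·(-2) + (-0.5774)·2 = -0.5774.
u_2 = c_2 + 0.5774·q_1 = (1.4444, 1.1111, -1.8889, 1.6667).
‖u_2‖ = 3.1091, so q_2 = (0.4646, 0.3574, -0.6075, 0.5361).
q_1·c_3 = 0.7698·4 + 0.1925·0 + 0.1925·0 + (-0.5774)·(-2) = 4.2339; q_2·c_3 = 0.4646·4 + 0.3574·0 + (-0.6075)·0 + 0.5361·(-2) = 0.7862.
u_3 = c_3 − 4.2339·q_1 − 0.7862·q_2 = (0.3755, -1.0958, -0.3372, 0.0230).
‖u_3‖ = 1.2066, so q_3 = (0.3112, -0.9081, -0.2794, 0.0191).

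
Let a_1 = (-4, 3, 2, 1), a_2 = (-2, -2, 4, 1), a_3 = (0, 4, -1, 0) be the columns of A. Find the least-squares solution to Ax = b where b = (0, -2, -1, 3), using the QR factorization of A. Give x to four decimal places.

x = (0.2822, -0.4258, -0.8783)

a_1 = (-4, 3, 2, 1); ‖a_1‖ = 5.4772, so e_1 = (-0.7303, 0.5477, 0.3651, 0.1826).
e_1·a_2 = (-0.7303)·(-2) + 0.5477·(-2) + 0.3651·4 + 0.1826·1 = 2.0083.
u_2 = a_2 − 2.0083·e_1 = (-0.5333, -3.1000, 3.2667, 0.6333).
‖u_2‖ = 4.5789, so e_2 = (-0.1165, -0.6770, 0.7134, 0.1383).
e_1·a_3 = (-0.7303)·0 + 0.5477·4 + 0.3651·(-1) + 0.1826·0 = 1.8257; e_2·a_3 = (-0.1165)·0 + (-0.6770)·4 + 0.7134·(-1) + 0.1383·0 = -3.4215.
u_3 = a_3 − 1.8257·e_1 + 3.4215·e_2 = (0.9348, 0.6836, 0.7742, 0.1399).
‖u_3‖ = 1.4001, so e_3 = (0.6677, 0.4883, 0.5530, 0.0999).
Qᵀb = (-0.9129, 1.0556, -1.2298).
Back-substitute: x_3 = -1.2298/1.4001 = -0.8783.
x_2 = (1.0556 + 3.4215·(-0.8783))/4.5789 = -0.4258.
x_1 = (-0.9129 − 2.0083·(-0.4258) − 1.8257·(-0.8783))/5.4772 = 0.2822.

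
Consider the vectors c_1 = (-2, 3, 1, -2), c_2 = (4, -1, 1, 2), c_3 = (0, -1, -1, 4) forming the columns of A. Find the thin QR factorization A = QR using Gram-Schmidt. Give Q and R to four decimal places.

e_1 = c_1/‖c_1‖ = (-2, 3, 1, -2)/4.2426 = (-0.4714, 0.7071, 0.2357, -0.4714).
r_{12} = e_1·c_2 = -3.2998.
u_2 = c_2 + 3.2998·e_1 = (2.4444, 1.3333, 1.7778, 0.4444).
‖u_2‖ = 3.3333, so e_2 = (0.7333, 0.4000, 0.5333, 0.1333).
r_{13} = e_1·c_3 = -2.8284; r_{23} = e_2·c_3 = -0.4000.
u_3 = c_3 + 2.8284·e_1 + 0.4000·e_2 = (-1.0400, 1.1600, -0.1200, 2.7200).
‖u_3‖ = 3.1369, so e_3 = (-0.3315, 0.3698, -0.0383, 0.8671).

Q = [[-0.4714, 0.7333, -0.3315], [0.7071, 0.4000, 0.3698], [0.2357, 0.5333, -0.0383], [-0.4714, 0.1333, 0.8671]], R = [[4.2426, -3.2998, -2.8284], [0.0000, 3.3333, -0.4000], [0.0000, 0.0000, 3.1369]]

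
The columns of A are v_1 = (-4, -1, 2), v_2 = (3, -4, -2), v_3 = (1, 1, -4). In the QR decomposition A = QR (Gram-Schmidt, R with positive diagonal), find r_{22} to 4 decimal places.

v_1 = (-4, -1, 2); ‖v_1‖ = 4.5826, so e_1 = (-0.8729, -0.2182, 0.4364).
e_1·v_2 = (-0.8729)·3 + (-0.2182)·(-4) + 0.4364·(-2) = -2.6186.
u_2 = v_2 + 2.6186·e_1 = (0.7143, -4.5714, -0.8571).
r_{22} = ‖u_2‖ = 4.7056.

r_{22} = 4.7056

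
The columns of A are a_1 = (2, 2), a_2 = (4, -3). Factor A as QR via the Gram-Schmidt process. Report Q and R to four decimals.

Q = [[0.7071, 0.7071], [0.7071, -0.7071]], R = [[2.8284, 0.7071], [0.0000, 4.9497]]

a_1 = (2, 2); ‖a_1‖ = 2.8284, so e_1 = (0.7071, 0.7071).
e_1·a_2 = 0.7071·4 + 0.7071·(-3) = 0.7071.
u_2 = a_2 − 0.7071·e_1 = (3.5000, -3.5000).
‖u_2‖ = 4.9497, so e_2 = (0.7071, -0.7071).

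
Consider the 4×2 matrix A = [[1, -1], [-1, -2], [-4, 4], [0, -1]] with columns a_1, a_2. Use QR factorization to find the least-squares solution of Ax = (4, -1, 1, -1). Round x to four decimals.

a_1 = (1, -1, -4, 0); ‖a_1‖ = 4.2426, so q_1 = (0.2357, -0.2357, -0.9428, 0.0000).
q_1·a_2 = 0.2357·(-1) + (-0.2357)·(-2) + (-0.9428)·4 + 0.0000·(-1) = -3.5355.
u_2 = a_2 + 3.5355·q_1 = (-0.1667, -2.8333, 0.6667, -1.0000).
‖u_2‖ = 3.0822, so q_2 = (-0.0541, -0.9193, 0.2163, -0.3244).
Qᵀb = (0.2357, 1.2437).
Back-substitute: x_2 = 1.2437/3.0822 = 0.4035.
x_1 = (0.2357 + 3.5355·0.4035)/4.2426 = 0.3918.

x = (0.3918, 0.4035)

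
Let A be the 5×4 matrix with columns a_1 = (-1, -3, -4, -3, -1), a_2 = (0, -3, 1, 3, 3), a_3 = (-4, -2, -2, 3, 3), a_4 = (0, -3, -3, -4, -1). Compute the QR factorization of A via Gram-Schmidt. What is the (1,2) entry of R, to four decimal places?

r_{12} = -1.1667

a_1 = (-1, -3, -4, -3, -1); ‖a_1‖ = 6.0000, so q_1 = (-0.1667, -0.5000, -0.6667, -0.5000, -0.1667).
r_{12} = q_1·a_2 = -1.1667.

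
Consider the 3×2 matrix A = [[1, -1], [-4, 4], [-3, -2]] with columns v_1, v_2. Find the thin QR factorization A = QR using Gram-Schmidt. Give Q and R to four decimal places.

e_1 = v_1/‖v_1‖ = (1, -4, -3)/5.0990 = (0.1961, -0.7845, -0.5883).
r_{12} = e_1·v_2 = -2.1573.
u_2 = v_2 + 2.1573·e_1 = (-0.5769, 2.3077, -3.2692).
‖u_2‖ = 4.0430, so e_2 = (-0.1427, 0.5708, -0.8086).

Q = [[0.1961, -0.1427], [-0.7845, 0.5708], [-0.5883, -0.8086]], R = [[5.0990, -2.1573], [0.0000, 4.0430]]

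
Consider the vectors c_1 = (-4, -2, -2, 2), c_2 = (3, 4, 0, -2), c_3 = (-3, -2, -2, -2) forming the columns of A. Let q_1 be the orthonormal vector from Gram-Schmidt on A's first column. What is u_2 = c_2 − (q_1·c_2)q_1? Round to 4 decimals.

c_1 = (-4, -2, -2, 2); ‖c_1‖ = 5.2915, so q_1 = (-0.7559, -0.3780, -0.3780, 0.3780).
q_1·c_2 = (-0.7559)·3 + (-0.3780)·4 + (-0.3780)·0 + 0.3780·(-2) = -4.5356.
u_2 = c_2 + 4.5356·q_1 = (-0.4286, 2.2857, -1.7143, -0.2857).

u_2 = (-0.4286, 2.2857, -1.7143, -0.2857)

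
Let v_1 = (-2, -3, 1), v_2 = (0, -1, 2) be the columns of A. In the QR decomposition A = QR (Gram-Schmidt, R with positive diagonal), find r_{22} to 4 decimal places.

e_1 = v_1/‖v_1‖ = (-2, -3, 1)/3.7417 = (-0.5345, -0.8018, 0.2673).
r_{12} = e_1·v_2 = 1.3363.
u_2 = v_2 − 1.3363·e_1 = (0.7143, 0.0714, 1.6429).
r_{22} = ‖u_2‖ = 1.7928.

r_{22} = 1.7928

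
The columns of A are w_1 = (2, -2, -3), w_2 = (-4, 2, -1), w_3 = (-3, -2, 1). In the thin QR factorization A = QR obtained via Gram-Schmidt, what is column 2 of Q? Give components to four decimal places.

e_2 = (-0.7299, 0.2336, -0.6424)

w_1 = (2, -2, -3); ‖w_1‖ = 4.1231, so e_1 = (0.4851, -0.4851, -0.7276).
e_1·w_2 = 0.4851·(-4) + (-0.4851)·2 + (-0.7276)·(-1) = -2.1828.
u_2 = w_2 + 2.1828·e_1 = (-2.9412, 0.9412, -2.5882).
‖u_2‖ = 4.0293, so e_2 = (-0.7299, 0.2336, -0.6424).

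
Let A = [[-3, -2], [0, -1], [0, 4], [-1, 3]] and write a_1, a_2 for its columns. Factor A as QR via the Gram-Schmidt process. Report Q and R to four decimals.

a_1 = (-3, 0, 0, -1); ‖a_1‖ = 3.1623, so q_1 = (-0.9487, 0.0000, 0.0000, -0.3162).
q_1·a_2 = (-0.9487)·(-2) + 0.0000·(-1) + 0.0000·4 + (-0.3162)·3 = 0.9487.
u_2 = a_2 − 0.9487·q_1 = (-1.1000, -1.0000, 4.0000, 3.3000).
‖u_2‖ = 5.3944, so q_2 = (-0.2039, -0.1854, 0.7415, 0.6117).

Q = [[-0.9487, -0.2039], [0.0000, -0.1854], [0.0000, 0.7415], [-0.3162, 0.6117]], R = [[3.1623, 0.9487], [0.0000, 5.3944]]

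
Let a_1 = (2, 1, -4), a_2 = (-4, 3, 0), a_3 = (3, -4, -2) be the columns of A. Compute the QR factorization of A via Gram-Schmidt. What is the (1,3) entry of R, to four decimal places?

a_1 = (2, 1, -4); ‖a_1‖ = 4.5826, so e_1 = (0.4364, 0.2182, -0.8729).
r_{13} = e_1·a_3 = 2.1822.

r_{13} = 2.1822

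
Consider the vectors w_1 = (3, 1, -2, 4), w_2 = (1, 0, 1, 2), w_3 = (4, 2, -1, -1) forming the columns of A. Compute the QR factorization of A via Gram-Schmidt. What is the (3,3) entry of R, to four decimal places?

r_{33} = 3.8925

w_1 = (3, 1, -2, 4); ‖w_1‖ = 5.4772, so e_1 = (0.5477, 0.1826, -0.3651, 0.7303).
e_1·w_2 = 0.5477·1 + 0.1826·0 + (-0.3651)·1 + 0.7303·2 = 1.6432.
u_2 = w_2 − 1.6432·e_1 = (0.1000, -0.3000, 1.6000, 0.8000).
‖u_2‖ = 1.8166, so e_2 = (0.0550, -0.1651, 0.8808, 0.4404).
e_1·w_3 = 0.5477·4 + 0.1826·2 + (-0.3651)·(-1) + 0.7303·(-1) = 2.1909; e_2·w_3 = 0.0550·4 + (-0.1651)·2 + 0.8808·(-1) + 0.4404·(-1) = -1.4313.
u_3 = w_3 − 2.1909·e_1 + 1.4313·e_2 = (2.8788, 1.3636, 1.0606, -1.9697).
r_{33} = ‖u_3‖ = 3.8925.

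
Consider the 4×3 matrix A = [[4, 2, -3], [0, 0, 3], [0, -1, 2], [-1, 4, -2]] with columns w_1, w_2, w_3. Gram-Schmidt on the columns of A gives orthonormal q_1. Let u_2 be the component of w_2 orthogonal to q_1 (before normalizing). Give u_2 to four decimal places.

w_1 = (4, 0, 0, -1); ‖w_1‖ = 4.1231, so q_1 = (0.9701, 0.0000, 0.0000, -0.2425).
q_1·w_2 = 0.9701·2 + 0.0000·0 + 0.0000·(-1) + (-0.2425)·4 = 0.9701.
u_2 = w_2 − 0.9701·q_1 = (1.0588, 0.0000, -1.0000, 4.2353).

u_2 = (1.0588, 0.0000, -1.0000, 4.2353)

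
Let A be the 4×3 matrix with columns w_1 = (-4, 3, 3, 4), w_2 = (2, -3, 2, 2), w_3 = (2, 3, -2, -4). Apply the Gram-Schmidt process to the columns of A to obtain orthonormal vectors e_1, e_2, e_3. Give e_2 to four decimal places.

e_1 = w_1/‖w_1‖ = (-4, 3, 3, 4)/7.0711 = (-0.5657, 0.4243, 0.4243, 0.5657).
r_{12} = e_1·w_2 = -0.4243.
u_2 = w_2 + 0.4243·e_1 = (1.7600, -2.8200, 2.1800, 2.2400).
‖u_2‖ = 4.5629, so e_2 = (0.3857, -0.6180, 0.4778, 0.4909).

e_2 = (0.3857, -0.6180, 0.4778, 0.4909)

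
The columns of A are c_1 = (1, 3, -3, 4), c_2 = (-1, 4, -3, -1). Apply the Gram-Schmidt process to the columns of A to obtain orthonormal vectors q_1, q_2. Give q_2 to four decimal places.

q_1 = c_1/‖c_1‖ = (1, 3, -3, 4)/5.9161 = (0.1690, 0.5071, -0.5071, 0.6761).
r_{12} = q_1·c_2 = 2.7045.
u_2 = c_2 − 2.7045·q_1 = (-1.4571, 2.6286, -1.6286, -2.8286).
‖u_2‖ = 4.4369, so q_2 = (-0.3284, 0.5924, -0.3671, -0.6375).

q_2 = (-0.3284, 0.5924, -0.3671, -0.6375)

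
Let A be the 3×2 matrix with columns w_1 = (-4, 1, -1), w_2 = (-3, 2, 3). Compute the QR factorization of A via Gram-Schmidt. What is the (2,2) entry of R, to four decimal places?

r_{22} = 3.9087

w_1 = (-4, 1, -1); ‖w_1‖ = 4.2426, so e_1 = (-0.9428, 0.2357, -0.2357).
e_1·w_2 = (-0.9428)·(-3) + 0.2357·2 + (-0.2357)·3 = 2.5927.
u_2 = w_2 − 2.5927·e_1 = (-0.5556, 1.3889, 3.6111).
r_{22} = ‖u_2‖ = 3.9087.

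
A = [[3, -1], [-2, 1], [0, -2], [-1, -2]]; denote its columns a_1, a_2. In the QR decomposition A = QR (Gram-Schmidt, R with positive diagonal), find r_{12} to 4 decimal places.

a_1 = (3, -2, 0, -1); ‖a_1‖ = 3.7417, so q_1 = (0.8018, -0.5345, 0.0000, -0.2673).
r_{12} = q_1·a_2 = -0.8018.

r_{12} = -0.8018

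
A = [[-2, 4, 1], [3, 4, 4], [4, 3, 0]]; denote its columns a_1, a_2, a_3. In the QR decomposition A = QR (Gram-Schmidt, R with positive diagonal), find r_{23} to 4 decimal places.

r_{23} = 2.5533

e_1 = a_1/‖a_1‖ = (-2, 3, 4)/5.3852 = (-0.3714, 0.5571, 0.7428).
r_{12} = e_1·a_2 = 2.9711.
u_2 = a_2 − 2.9711·e_1 = (5.1034, 2.3448, 0.7931).
‖u_2‖ = 5.6721, so e_2 = (0.8998, 0.4134, 0.1398).
r_{23} = e_2·a_3 = 2.5533.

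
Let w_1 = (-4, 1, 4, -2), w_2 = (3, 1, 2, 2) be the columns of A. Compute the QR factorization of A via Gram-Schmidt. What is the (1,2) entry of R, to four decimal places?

q_1 = w_1/‖w_1‖ = (-4, 1, 4, -2)/6.0828 = (-0.6576, 0.1644, 0.6576, -0.3288).
r_{12} = q_1·w_2 = -1.1508.

r_{12} = -1.1508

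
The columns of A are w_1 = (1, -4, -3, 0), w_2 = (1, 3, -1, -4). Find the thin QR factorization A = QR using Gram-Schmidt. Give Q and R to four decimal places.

Q = [[0.1961, 0.2640], [-0.7845, 0.3572], [-0.5883, -0.3882], [0.0000, -0.8075]], R = [[5.0990, -1.5689], [0.0000, 4.9536]]

w_1 = (1, -4, -3, 0); ‖w_1‖ = 5.0990, so q_1 = (0.1961, -0.7845, -0.5883, 0.0000).
q_1·w_2 = 0.1961·1 + (-0.7845)·3 + (-0.5883)·(-1) + 0.0000·(-4) = -1.5689.
u_2 = w_2 + 1.5689·q_1 = (1.3077, 1.7692, -1.9231, -4.0000).
‖u_2‖ = 4.9536, so q_2 = (0.2640, 0.3572, -0.3882, -0.8075).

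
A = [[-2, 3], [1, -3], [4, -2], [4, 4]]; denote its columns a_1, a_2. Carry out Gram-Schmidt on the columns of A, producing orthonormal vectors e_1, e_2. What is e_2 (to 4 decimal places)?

e_2 = (0.4781, -0.4825, -0.3070, 0.6667)

e_1 = a_1/‖a_1‖ = (-2, 1, 4, 4)/6.0828 = (-0.3288, 0.1644, 0.6576, 0.6576).
r_{12} = e_1·a_2 = -0.1644.
u_2 = a_2 + 0.1644·e_1 = (2.9459, -2.9730, -1.8919, 4.1081).
‖u_2‖ = 6.1622, so e_2 = (0.4781, -0.4825, -0.3070, 0.6667).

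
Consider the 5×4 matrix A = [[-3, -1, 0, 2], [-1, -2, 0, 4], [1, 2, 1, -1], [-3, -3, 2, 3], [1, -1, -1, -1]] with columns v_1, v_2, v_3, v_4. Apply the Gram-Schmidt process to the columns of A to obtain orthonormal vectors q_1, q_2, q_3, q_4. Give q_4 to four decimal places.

q_1 = v_1/‖v_1‖ = (-3, -1, 1, -3, 1)/4.5826 = (-0.6547, -0.2182, 0.2182, -0.6547, 0.2182).
r_{12} = q_1·v_2 = 3.2733.
u_2 = v_2 − 3.2733·q_1 = (1.1429, -1.2857, 1.2857, -0.8571, -1.7143).
‖u_2‖ = 2.8785, so q_2 = (0.3970, -0.4467, 0.4467, -0.2978, -0.5956).
r_{13} = q_1·v_3 = -1.3093; r_{23} = q_2·v_3 = 0.4467.
u_3 = v_3 + 1.3093·q_1 − 0.4467·q_2 = (-1.0345, -0.0862, 1.0862, 1.2759, -0.4483).
‖u_3‖ = 2.0214, so q_3 = (-0.5118, -0.0426, 0.5373, 0.6312, -0.2218).
r_{14} = q_1·v_4 = -4.5826; r_{24} = q_2·v_4 = -1.7370; r_{34} = q_3·v_4 = 0.3838.
u_4 = v_4 + 4.5826·q_1 + 1.7370·q_2 − 0.3838·q_3 = (-0.1139, 2.2405, 0.5696, -0.7595, -0.9494).
‖u_4‖ = 2.6145, so q_4 = (-0.0436, 0.8570, 0.2179, -0.2905, -0.3631).

q_4 = (-0.0436, 0.8570, 0.2179, -0.2905, -0.3631)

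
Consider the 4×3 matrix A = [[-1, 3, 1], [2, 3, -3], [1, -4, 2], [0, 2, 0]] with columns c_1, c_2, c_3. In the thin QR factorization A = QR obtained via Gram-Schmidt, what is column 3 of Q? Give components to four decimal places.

q_3 = (0.6374, -0.0132, 0.6637, 0.3912)

c_1 = (-1, 2, 1, 0); ‖c_1‖ = 2.4495, so q_1 = (-0.4082, 0.8165, 0.4082, 0.0000).
q_1·c_2 = (-0.4082)·3 + 0.8165·3 + 0.4082·(-4) + 0.0000·2 = -0.4082.
u_2 = c_2 + 0.4082·q_1 = (2.8333, 3.3333, -3.8333, 2.0000).
‖u_2‖ = 6.1509, so q_2 = (0.4606, 0.5419, -0.6232, 0.3252).
q_1·c_3 = (-0.4082)·1 + 0.8165·(-3) + 0.4082·2 + 0.0000·0 = -2.0412; q_2·c_3 = 0.4606·1 + 0.5419·(-3) + (-0.6232)·2 + 0.3252·0 = -2.4116.
u_3 = c_3 + 2.0412·q_1 + 2.4116·q_2 = (1.2775, -0.0264, 1.3304, 0.7841).
‖u_3‖ = 2.0044, so q_3 = (0.6374, -0.0132, 0.6637, 0.3912).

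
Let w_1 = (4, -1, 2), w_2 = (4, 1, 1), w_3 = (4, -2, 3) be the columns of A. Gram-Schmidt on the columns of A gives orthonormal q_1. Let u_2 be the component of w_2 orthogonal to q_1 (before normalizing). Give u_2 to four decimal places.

u_2 = (0.7619, 1.8095, -0.6190)

w_1 = (4, -1, 2); ‖w_1‖ = 4.5826, so q_1 = (0.8729, -0.2182, 0.4364).
q_1·w_2 = 0.8729·4 + (-0.2182)·1 + 0.4364·1 = 3.7097.
u_2 = w_2 − 3.7097·q_1 = (0.7619, 1.8095, -0.6190).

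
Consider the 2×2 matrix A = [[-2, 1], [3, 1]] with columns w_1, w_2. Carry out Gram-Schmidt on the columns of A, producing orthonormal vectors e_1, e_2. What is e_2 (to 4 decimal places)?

w_1 = (-2, 3); ‖w_1‖ = 3.6056, so e_1 = (-0.5547, 0.8321).
e_1·w_2 = (-0.5547)·1 + 0.8321·1 = 0.2774.
u_2 = w_2 − 0.2774·e_1 = (1.1538, 0.7692).
‖u_2‖ = 1.3868, so e_2 = (0.8321, 0.5547).

e_2 = (0.8321, 0.5547)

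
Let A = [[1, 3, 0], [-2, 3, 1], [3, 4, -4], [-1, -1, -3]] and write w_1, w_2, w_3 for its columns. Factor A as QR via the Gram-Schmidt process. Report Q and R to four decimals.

w_1 = (1, -2, 3, -1); ‖w_1‖ = 3.8730, so q_1 = (0.2582, -0.5164, 0.7746, -0.2582).
q_1·w_2 = 0.2582·3 + (-0.5164)·3 + 0.7746·4 + (-0.2582)·(-1) = 2.5820.
u_2 = w_2 − 2.5820·q_1 = (2.3333, 4.3333, 2.0000, -0.3333).
‖u_2‖ = 5.3229, so q_2 = (0.4384, 0.8141, 0.3757, -0.0626).
q_1·w_3 = 0.2582·0 + (-0.5164)·1 + 0.7746·(-4) + (-0.2582)·(-3) = -2.8402; q_2·w_3 = 0.4384·0 + 0.8141·1 + 0.3757·(-4) + (-0.0626)·(-3) = -0.5010.
u_3 = w_3 + 2.8402·q_1 + 0.5010·q_2 = (0.9529, -0.0588, -1.6118, -3.7647).
‖u_3‖ = 4.2050, so q_3 = (0.2266, -0.0140, -0.3833, -0.8953).

Q = [[0.2582, 0.4384, 0.2266], [-0.5164, 0.8141, -0.0140], [0.7746, 0.3757, -0.3833], [-0.2582, -0.0626, -0.8953]], R = [[3.8730, 2.5820, -2.8402], [0.0000, 5.3229, -0.5010], [0.0000, 0.0000, 4.2050]]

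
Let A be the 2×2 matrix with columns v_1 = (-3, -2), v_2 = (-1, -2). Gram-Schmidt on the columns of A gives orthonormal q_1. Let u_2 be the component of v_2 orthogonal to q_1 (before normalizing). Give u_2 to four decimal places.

u_2 = (0.6154, -0.9231)

q_1 = v_1/‖v_1‖ = (-3, -2)/3.6056 = (-0.8321, -0.5547).
r_{12} = q_1·v_2 = 1.9415.
u_2 = v_2 − 1.9415·q_1 = (0.6154, -0.9231).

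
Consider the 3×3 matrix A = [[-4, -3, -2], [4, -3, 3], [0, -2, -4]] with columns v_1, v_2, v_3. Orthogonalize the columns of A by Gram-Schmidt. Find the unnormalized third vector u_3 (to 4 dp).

u_3 = (1.1818, 1.1818, -3.5455)

e_1 = v_1/‖v_1‖ = (-4, 4, 0)/5.6569 = (-0.7071, 0.7071, 0.0000).
r_{12} = e_1·v_2 = 0.0000.
u_2 = v_2 + 0.0000·e_1 = (-3.0000, -3.0000, -2.0000).
‖u_2‖ = 4.6904, so e_2 = (-0.6396, -0.6396, -0.4264).
r_{13} = e_1·v_3 = 3.5355; r_{23} = e_2·v_3 = 1.0660.
u_3 = v_3 − 3.5355·e_1 − 1.0660·e_2 = (1.1818, 1.1818, -3.5455).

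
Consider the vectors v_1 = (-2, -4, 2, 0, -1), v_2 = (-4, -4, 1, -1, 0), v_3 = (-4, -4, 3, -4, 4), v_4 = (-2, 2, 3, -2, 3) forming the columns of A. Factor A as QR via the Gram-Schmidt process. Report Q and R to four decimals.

v_1 = (-2, -4, 2, 0, -1); ‖v_1‖ = 5.0000, so e_1 = (-0.4000, -0.8000, 0.4000, 0.0000, -0.2000).
e_1·v_2 = (-0.4000)·(-4) + (-0.8000)·(-4) + 0.4000·1 + 0.0000·(-1) + (-0.2000)·0 = 5.2000.
u_2 = v_2 − 5.2000·e_1 = (-1.9200, 0.1600, -1.0800, -1.0000, 1.0400).
‖u_2‖ = 2.6382, so e_2 = (-0.7278, 0.0606, -0.4094, -0.3790, 0.3942).
e_1·v_3 = (-0.4000)·(-4) + (-0.8000)·(-4) + 0.4000·3 + 0.0000·(-4) + (-0.2000)·4 = 5.2000; e_2·v_3 = (-0.7278)·(-4) + 0.0606·(-4) + (-0.4094)·3 + (-0.3790)·(-4) + 0.3942·4 = 4.5334.
u_3 = v_3 − 5.2000·e_1 − 4.5334·e_2 = (1.3793, -0.1149, 2.7759, -2.2816, 3.2529).
‖u_3‖ = 5.0406, so e_3 = (0.2736, -0.0228, 0.5507, -0.4526, 0.6453).
e_1·v_4 = (-0.4000)·(-2) + (-0.8000)·2 + 0.4000·3 + 0.0000·(-2) + (-0.2000)·3 = -0.2000; e_2·v_4 = (-0.7278)·(-2) + 0.0606·2 + (-0.4094)·3 + (-0.3790)·(-2) + 0.3942·3 = 2.2895; e_3·v_4 = 0.2736·(-2) + (-0.0228)·2 + 0.5507·3 + (-0.4526)·(-2) + 0.6453·3 = 3.9005.
u_4 = v_4 + 0.2000·e_1 − 2.2895·e_2 − 3.9005·e_3 = (-1.4811, 1.7901, 1.8693, 0.6333, -0.4596).
‖u_4‖ = 3.0830, so e_4 = (-0.4804, 0.5806, 0.6063, 0.2054, -0.1491).

Q = [[-0.4000, -0.7278, 0.2736, -0.4804], [-0.8000, 0.0606, -0.0228, 0.5806], [0.4000, -0.4094, 0.5507, 0.6063], [0.0000, -0.3790, -0.4526, 0.2054], [-0.2000, 0.3942, 0.6453, -0.1491]], R = [[5.0000, 5.2000, 5.2000, -0.2000], [0.0000, 2.6382, 4.5334, 2.2895], [0.0000, 0.0000, 5.0406, 3.9005], [0.0000, 0.0000, 0.0000, 3.0830]]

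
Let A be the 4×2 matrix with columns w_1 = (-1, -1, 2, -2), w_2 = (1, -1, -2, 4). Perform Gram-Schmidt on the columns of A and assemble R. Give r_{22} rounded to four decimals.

r_{22} = 2.7568

w_1 = (-1, -1, 2, -2); ‖w_1‖ = 3.1623, so q_1 = (-0.3162, -0.3162, 0.6325, -0.6325).
q_1·w_2 = (-0.3162)·1 + (-0.3162)·(-1) + 0.6325·(-2) + (-0.6325)·4 = -3.7947.
u_2 = w_2 + 3.7947·q_1 = (-0.2000, -2.2000, 0.4000, 1.6000).
r_{22} = ‖u_2‖ = 2.7568.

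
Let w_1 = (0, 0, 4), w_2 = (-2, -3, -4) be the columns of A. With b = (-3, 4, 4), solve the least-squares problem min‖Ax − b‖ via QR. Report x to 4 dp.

x = (0.5385, -0.4615)

w_1 = (0, 0, 4); ‖w_1‖ = 4.0000, so q_1 = (0.0000, 0.0000, 1.0000).
q_1·w_2 = 0.0000·(-2) + 0.0000·(-3) + 1.0000·(-4) = -4.0000.
u_2 = w_2 + 4.0000·q_1 = (-2.0000, -3.0000, 0.0000).
‖u_2‖ = 3.6056, so q_2 = (-0.5547, -0.8321, 0.0000).
Qᵀb = (4.0000, -1.6641).
Back-substitute: x_2 = -1.6641/3.6056 = -0.4615.
x_1 = (4.0000 + 4.0000·(-0.4615))/4.0000 = 0.5385.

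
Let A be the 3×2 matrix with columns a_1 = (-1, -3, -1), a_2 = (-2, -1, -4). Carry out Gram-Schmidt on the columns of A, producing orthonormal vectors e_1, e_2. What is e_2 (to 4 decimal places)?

e_1 = a_1/‖a_1‖ = (-1, -3, -1)/3.3166 = (-0.3015, -0.9045, -0.3015).
r_{12} = e_1·a_2 = 2.7136.
u_2 = a_2 − 2.7136·e_1 = (-1.1818, 1.4545, -3.1818).
‖u_2‖ = 3.6927, so e_2 = (-0.3200, 0.3939, -0.8616).

e_2 = (-0.3200, 0.3939, -0.8616)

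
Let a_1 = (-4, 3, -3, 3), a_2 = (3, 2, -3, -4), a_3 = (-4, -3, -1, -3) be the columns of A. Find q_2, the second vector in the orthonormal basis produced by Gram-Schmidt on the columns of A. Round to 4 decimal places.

a_1 = (-4, 3, -3, 3); ‖a_1‖ = 6.5574, so q_1 = (-0.6100, 0.4575, -0.4575, 0.4575).
q_1·a_2 = (-0.6100)·3 + 0.4575·2 + (-0.4575)·(-3) + 0.4575·(-4) = -1.3725.
u_2 = a_2 + 1.3725·q_1 = (2.1628, 2.6279, -3.6279, -3.3721).
‖u_2‖ = 6.0097, so q_2 = (0.3599, 0.4373, -0.6037, -0.5611).

q_2 = (0.3599, 0.4373, -0.6037, -0.5611)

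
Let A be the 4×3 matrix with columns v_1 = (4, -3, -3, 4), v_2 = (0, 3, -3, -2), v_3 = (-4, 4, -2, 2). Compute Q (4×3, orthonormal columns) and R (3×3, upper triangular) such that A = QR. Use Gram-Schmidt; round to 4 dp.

v_1 = (4, -3, -3, 4); ‖v_1‖ = 7.0711, so q_1 = (0.5657, -0.4243, -0.4243, 0.5657).
q_1·v_2 = 0.5657·0 + (-0.4243)·3 + (-0.4243)·(-3) + 0.5657·(-2) = -1.1314.
u_2 = v_2 + 1.1314·q_1 = (0.6400, 2.5200, -3.4800, -1.3600).
‖u_2‖ = 4.5519, so q_2 = (0.1406, 0.5536, -0.7645, -0.2988).
q_1·v_3 = 0.5657·(-4) + (-0.4243)·4 + (-0.4243)·(-2) + 0.5657·2 = -1.9799; q_2·v_3 = 0.1406·(-4) + 0.5536·4 + (-0.7645)·(-2) + (-0.2988)·2 = 2.5835.
u_3 = v_3 + 1.9799·q_1 − 2.5835·q_2 = (-3.2432, 1.7297, -0.8649, 3.8919).
‖u_3‖ = 5.4227, so q_3 = (-0.5981, 0.3190, -0.1595, 0.7177).

Q = [[0.5657, 0.1406, -0.5981], [-0.4243, 0.5536, 0.3190], [-0.4243, -0.7645, -0.1595], [0.5657, -0.2988, 0.7177]], R = [[7.0711, -1.1314, -1.9799], [0.0000, 4.5519, 2.5835], [0.0000, 0.0000, 5.4227]]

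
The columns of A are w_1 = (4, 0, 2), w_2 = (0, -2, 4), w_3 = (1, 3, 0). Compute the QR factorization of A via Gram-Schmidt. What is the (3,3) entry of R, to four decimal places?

q_1 = w_1/‖w_1‖ = (4, 0, 2)/4.4721 = (0.8944, 0.0000, 0.4472).
r_{12} = q_1·w_2 = 1.7889.
u_2 = w_2 − 1.7889·q_1 = (-1.6000, -2.0000, 3.2000).
‖u_2‖ = 4.0988, so q_2 = (-0.3904, -0.4880, 0.7807).
r_{13} = q_1·w_3 = 0.8944; r_{23} = q_2·w_3 = -1.8542.
u_3 = w_3 − 0.8944·q_1 + 1.8542·q_2 = (-0.5238, 2.0952, 1.0476).
r_{33} = ‖u_3‖ = 2.4004.

r_{33} = 2.4004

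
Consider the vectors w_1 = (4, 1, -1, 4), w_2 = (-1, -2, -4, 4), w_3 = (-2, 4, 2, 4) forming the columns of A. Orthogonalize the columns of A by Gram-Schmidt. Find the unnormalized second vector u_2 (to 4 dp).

u_2 = (-2.6471, -2.4118, -3.5882, 2.3529)

e_1 = w_1/‖w_1‖ = (4, 1, -1, 4)/5.8310 = (0.6860, 0.1715, -0.1715, 0.6860).
r_{12} = e_1·w_2 = 2.4010.
u_2 = w_2 − 2.4010·e_1 = (-2.6471, -2.4118, -3.5882, 2.3529).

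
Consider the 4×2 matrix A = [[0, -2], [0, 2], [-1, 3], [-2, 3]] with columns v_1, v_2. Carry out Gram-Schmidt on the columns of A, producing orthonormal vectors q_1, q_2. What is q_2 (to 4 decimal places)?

q_1 = v_1/‖v_1‖ = (0, 0, -1, -2)/2.2361 = (0.0000, 0.0000, -0.4472, -0.8944).
r_{12} = q_1·v_2 = -4.0249.
u_2 = v_2 + 4.0249·q_1 = (-2.0000, 2.0000, 1.2000, -0.6000).
‖u_2‖ = 3.1305, so q_2 = (-0.6389, 0.6389, 0.3833, -0.1917).

q_2 = (-0.6389, 0.6389, 0.3833, -0.1917)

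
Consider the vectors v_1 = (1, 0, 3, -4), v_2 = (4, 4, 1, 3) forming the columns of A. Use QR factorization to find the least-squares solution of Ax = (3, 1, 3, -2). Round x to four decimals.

x = (0.8482, 0.4105)

v_1 = (1, 0, 3, -4); ‖v_1‖ = 5.0990, so q_1 = (0.1961, 0.0000, 0.5883, -0.7845).
q_1·v_2 = 0.1961·4 + 0.0000·4 + 0.5883·1 + (-0.7845)·3 = -0.9806.
u_2 = v_2 + 0.9806·q_1 = (4.1923, 4.0000, 1.5769, 2.2308).
‖u_2‖ = 6.4061, so q_2 = (0.6544, 0.6244, 0.2462, 0.3482).
Qᵀb = (3.9223, 2.6297).
Back-substitute: x_2 = 2.6297/6.4061 = 0.4105.
x_1 = (3.9223 + 0.9806·0.4105)/5.0990 = 0.8482.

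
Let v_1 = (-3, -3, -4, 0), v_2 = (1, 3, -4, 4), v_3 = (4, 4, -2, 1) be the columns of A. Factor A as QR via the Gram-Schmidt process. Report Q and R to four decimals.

e_1 = v_1/‖v_1‖ = (-3, -3, -4, 0)/5.8310 = (-0.5145, -0.5145, -0.6860, 0.0000).
r_{12} = e_1·v_2 = 0.6860.
u_2 = v_2 − 0.6860·e_1 = (1.3529, 3.3529, -3.5294, 4.0000).
‖u_2‖ = 6.4443, so e_2 = (0.2099, 0.5203, -0.5477, 0.6207).
r_{13} = e_1·v_3 = -2.7440; r_{23} = e_2·v_3 = 4.6370.
u_3 = v_3 + 2.7440·e_1 − 4.6370·e_2 = (1.6147, 0.1756, -1.3428, -1.8782).
‖u_3‖ = 2.8229, so e_3 = (0.5720, 0.0622, -0.4757, -0.6653).

Q = [[-0.5145, 0.2099, 0.5720], [-0.5145, 0.5203, 0.0622], [-0.6860, -0.5477, -0.4757], [0.0000, 0.6207, -0.6653]], R = [[5.8310, 0.6860, -2.7440], [0.0000, 6.4443, 4.6370], [0.0000, 0.0000, 2.8229]]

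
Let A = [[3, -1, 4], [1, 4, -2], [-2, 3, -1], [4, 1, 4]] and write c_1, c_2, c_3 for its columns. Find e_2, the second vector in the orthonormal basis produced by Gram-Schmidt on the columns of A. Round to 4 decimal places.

e_1 = c_1/‖c_1‖ = (3, 1, -2, 4)/5.4772 = (0.5477, 0.1826, -0.3651, 0.7303).
r_{12} = e_1·c_2 = -0.1826.
u_2 = c_2 + 0.1826·e_1 = (-0.9000, 4.0333, 2.9333, 1.1333).
‖u_2‖ = 5.1929, so e_2 = (-0.1733, 0.7767, 0.5649, 0.2182).

e_2 = (-0.1733, 0.7767, 0.5649, 0.2182)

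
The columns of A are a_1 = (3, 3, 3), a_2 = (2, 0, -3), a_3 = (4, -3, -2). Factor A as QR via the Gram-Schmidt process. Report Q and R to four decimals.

q_1 = a_1/‖a_1‖ = (3, 3, 3)/5.1962 = (0.5774, 0.5774, 0.5774).
r_{12} = q_1·a_2 = -0.5774.
u_2 = a_2 + 0.5774·q_1 = (2.3333, 0.3333, -2.6667).
‖u_2‖ = 3.5590, so q_2 = (0.6556, 0.0937, -0.7493).
r_{13} = q_1·a_3 = -0.5774; r_{23} = q_2·a_3 = 3.8400.
u_3 = a_3 + 0.5774·q_1 − 3.8400·q_2 = (1.8158, -3.0263, 1.2105).
‖u_3‖ = 3.7311, so q_3 = (0.4867, -0.8111, 0.3244).

Q = [[0.5774, 0.6556, 0.4867], [0.5774, 0.0937, -0.8111], [0.5774, -0.7493, 0.3244]], R = [[5.1962, -0.5774, -0.5774], [0.0000, 3.5590, 3.8400], [0.0000, 0.0000, 3.7311]]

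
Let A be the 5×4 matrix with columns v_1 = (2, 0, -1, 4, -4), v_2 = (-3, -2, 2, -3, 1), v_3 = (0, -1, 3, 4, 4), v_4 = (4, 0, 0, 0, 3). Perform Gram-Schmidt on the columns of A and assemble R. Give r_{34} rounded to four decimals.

r_{34} = 1.5074

q_1 = v_1/‖v_1‖ = (2, 0, -1, 4, -4)/6.0828 = (0.3288, 0.0000, -0.1644, 0.6576, -0.6576).
r_{12} = q_1·v_2 = -3.9456.
u_2 = v_2 + 3.9456·q_1 = (-1.7027, -2.0000, 1.3514, -0.4054, -1.5946).
‖u_2‖ = 3.3812, so q_2 = (-0.5036, -0.5915, 0.3997, -0.1199, -0.4716).
r_{13} = q_1·v_3 = -0.4932; r_{23} = q_2·v_3 = -0.5755.
u_3 = v_3 + 0.4932·q_1 + 0.5755·q_2 = (-0.1277, -1.3404, 3.1489, 4.2553, 3.4043).
‖u_3‖ = 6.4363, so q_3 = (-0.0198, -0.2083, 0.4892, 0.6611, 0.5289).
r_{34} = q_3·v_4 = 1.5074.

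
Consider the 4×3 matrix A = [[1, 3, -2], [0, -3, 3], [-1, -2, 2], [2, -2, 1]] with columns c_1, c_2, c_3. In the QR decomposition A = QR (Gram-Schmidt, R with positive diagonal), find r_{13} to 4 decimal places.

r_{13} = -0.8165

c_1 = (1, 0, -1, 2); ‖c_1‖ = 2.4495, so q_1 = (0.4082, 0.0000, -0.4082, 0.8165).
r_{13} = q_1·c_3 = -0.8165.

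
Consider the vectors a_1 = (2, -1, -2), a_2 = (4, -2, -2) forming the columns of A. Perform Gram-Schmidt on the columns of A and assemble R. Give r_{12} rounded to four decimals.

a_1 = (2, -1, -2); ‖a_1‖ = 3.0000, so e_1 = (0.6667, -0.3333, -0.6667).
r_{12} = e_1·a_2 = 4.6667.

r_{12} = 4.6667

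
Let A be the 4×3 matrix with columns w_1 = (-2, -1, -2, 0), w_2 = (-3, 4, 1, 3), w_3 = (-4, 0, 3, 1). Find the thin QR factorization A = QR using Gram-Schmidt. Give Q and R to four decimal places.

Q = [[-0.6667, -0.5071, -0.4985], [-0.3333, 0.6761, -0.4545], [-0.6667, 0.1690, 0.7258], [0.0000, 0.5071, -0.1345]], R = [[3.0000, 0.0000, 0.6667], [0.0000, 5.9161, 3.0426], [0.0000, 0.0000, 4.0371]]

q_1 = w_1/‖w_1‖ = (-2, -1, -2, 0)/3.0000 = (-0.6667, -0.3333, -0.6667, 0.0000).
r_{12} = q_1·w_2 = 0.0000.
u_2 = w_2 − 0.0000·q_1 = (-3.0000, 4.0000, 1.0000, 3.0000).
‖u_2‖ = 5.9161, so q_2 = (-0.5071, 0.6761, 0.1690, 0.5071).
r_{13} = q_1·w_3 = 0.6667; r_{23} = q_2·w_3 = 3.0426.
u_3 = w_3 − 0.6667·q_1 − 3.0426·q_2 = (-2.0127, -1.8349, 2.9302, -0.5429).
‖u_3‖ = 4.0371, so q_3 = (-0.4985, -0.4545, 0.7258, -0.1345).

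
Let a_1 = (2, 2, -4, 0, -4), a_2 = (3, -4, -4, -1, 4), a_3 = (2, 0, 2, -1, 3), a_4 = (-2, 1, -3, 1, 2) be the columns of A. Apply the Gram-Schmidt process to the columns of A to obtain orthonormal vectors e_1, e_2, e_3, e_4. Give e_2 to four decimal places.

e_2 = (0.4074, -0.5125, -0.5520, -0.1314, 0.4994)

a_1 = (2, 2, -4, 0, -4); ‖a_1‖ = 6.3246, so e_1 = (0.3162, 0.3162, -0.6325, 0.0000, -0.6325).
e_1·a_2 = 0.3162·3 + 0.3162·(-4) + (-0.6325)·(-4) + 0.0000·(-1) + (-0.6325)·4 = -0.3162.
u_2 = a_2 + 0.3162·e_1 = (3.1000, -3.9000, -4.2000, -1.0000, 3.8000).
‖u_2‖ = 7.6092, so e_2 = (0.4074, -0.5125, -0.5520, -0.1314, 0.4994).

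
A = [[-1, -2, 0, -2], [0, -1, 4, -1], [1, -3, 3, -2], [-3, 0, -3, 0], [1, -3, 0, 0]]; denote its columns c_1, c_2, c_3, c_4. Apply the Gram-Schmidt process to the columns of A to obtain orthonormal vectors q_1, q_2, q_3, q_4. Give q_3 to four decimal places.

q_1 = c_1/‖c_1‖ = (-1, 0, 1, -3, 1)/3.4641 = (-0.2887, 0.0000, 0.2887, -0.8660, 0.2887).
r_{12} = q_1·c_2 = -1.1547.
u_2 = c_2 + 1.1547·q_1 = (-2.3333, -1.0000, -2.6667, -1.0000, -2.6667).
‖u_2‖ = 4.6547, so q_2 = (-0.5013, -0.2148, -0.5729, -0.2148, -0.5729).
r_{13} = q_1·c_3 = 3.4641; r_{23} = q_2·c_3 = -1.9335.
u_3 = c_3 − 3.4641·q_1 + 1.9335·q_2 = (0.0308, 3.5846, 0.8923, -0.4154, -2.1077).
‖u_3‖ = 4.2734, so q_3 = (0.0072, 0.8388, 0.2088, -0.0972, -0.4932).

q_3 = (0.0072, 0.8388, 0.2088, -0.0972, -0.4932)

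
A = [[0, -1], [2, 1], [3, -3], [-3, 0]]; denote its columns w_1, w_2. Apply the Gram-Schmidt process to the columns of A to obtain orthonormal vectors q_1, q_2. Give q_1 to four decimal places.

q_1 = w_1/‖w_1‖ = (0, 2, 3, -3)/4.6904 = (0.0000, 0.4264, 0.6396, -0.6396).

q_1 = (0.0000, 0.4264, 0.6396, -0.6396)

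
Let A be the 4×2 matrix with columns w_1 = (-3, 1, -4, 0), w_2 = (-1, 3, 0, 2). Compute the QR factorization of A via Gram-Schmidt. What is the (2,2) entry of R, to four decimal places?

r_{22} = 3.5518

w_1 = (-3, 1, -4, 0); ‖w_1‖ = 5.0990, so e_1 = (-0.5883, 0.1961, -0.7845, 0.0000).
e_1·w_2 = (-0.5883)·(-1) + 0.1961·3 + (-0.7845)·0 + 0.0000·2 = 1.1767.
u_2 = w_2 − 1.1767·e_1 = (-0.3077, 2.7692, 0.9231, 2.0000).
r_{22} = ‖u_2‖ = 3.5518.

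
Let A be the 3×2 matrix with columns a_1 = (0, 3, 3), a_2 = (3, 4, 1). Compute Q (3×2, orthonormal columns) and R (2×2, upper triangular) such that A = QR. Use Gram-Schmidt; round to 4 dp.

Q = [[0.0000, 0.8165], [0.7071, 0.4082], [0.7071, -0.4082]], R = [[4.2426, 3.5355], [0.0000, 3.6742]]

a_1 = (0, 3, 3); ‖a_1‖ = 4.2426, so q_1 = (0.0000, 0.7071, 0.7071).
q_1·a_2 = 0.0000·3 + 0.7071·4 + 0.7071·1 = 3.5355.
u_2 = a_2 − 3.5355·q_1 = (3.0000, 1.5000, -1.5000).
‖u_2‖ = 3.6742, so q_2 = (0.8165, 0.4082, -0.4082).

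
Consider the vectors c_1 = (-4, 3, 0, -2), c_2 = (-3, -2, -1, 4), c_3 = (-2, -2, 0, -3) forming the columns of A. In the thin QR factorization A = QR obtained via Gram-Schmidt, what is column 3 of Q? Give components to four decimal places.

q_3 = (-0.2751, -0.7596, -0.0126, -0.5892)

c_1 = (-4, 3, 0, -2); ‖c_1‖ = 5.3852, so q_1 = (-0.7428, 0.5571, 0.0000, -0.3714).
q_1·c_2 = (-0.7428)·(-3) + 0.5571·(-2) + 0.0000·(-1) + (-0.3714)·4 = -0.3714.
u_2 = c_2 + 0.3714·q_1 = (-3.2759, -1.7931, -1.0000, 3.8621).
‖u_2‖ = 5.4646, so q_2 = (-0.5995, -0.3281, -0.1830, 0.7067).
q_1·c_3 = (-0.7428)·(-2) + 0.5571·(-2) + 0.0000·0 + (-0.3714)·(-3) = 1.4856; q_2·c_3 = (-0.5995)·(-2) + (-0.3281)·(-2) + (-0.1830)·0 + 0.7067·(-3) = -0.2650.
u_3 = c_3 − 1.4856·q_1 + 0.2650·q_2 = (-1.0554, -2.9145, -0.0485, -2.2610).
‖u_3‖ = 3.8370, so q_3 = (-0.2751, -0.7596, -0.0126, -0.5892).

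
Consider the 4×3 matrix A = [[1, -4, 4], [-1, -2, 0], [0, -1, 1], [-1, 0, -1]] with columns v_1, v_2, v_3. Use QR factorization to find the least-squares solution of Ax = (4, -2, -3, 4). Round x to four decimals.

x = (-2.0000, 1.0000, 2.0000)

v_1 = (1, -1, 0, -1); ‖v_1‖ = 1.7321, so q_1 = (0.5774, -0.5774, 0.0000, -0.5774).
q_1·v_2 = 0.5774·(-4) + (-0.5774)·(-2) + 0.0000·(-1) + (-0.5774)·0 = -1.1547.
u_2 = v_2 + 1.1547·q_1 = (-3.3333, -2.6667, -1.0000, -0.6667).
‖u_2‖ = 4.4347, so q_2 = (-0.7516, -0.6013, -0.2255, -0.1503).
q_1·v_3 = 0.5774·4 + (-0.5774)·0 + 0.0000·1 + (-0.5774)·(-1) = 2.8868; q_2·v_3 = (-0.7516)·4 + (-0.6013)·0 + (-0.2255)·1 + (-0.1503)·(-1) = -3.0817.
u_3 = v_3 − 2.8868·q_1 + 3.0817·q_2 = (0.0169, -0.1864, 0.3051, 0.2034).
‖u_3‖ = 0.4117, so q_3 = (0.0412, -0.4529, 0.7410, 0.4940).
Qᵀb = (1.1547, -1.7288, 0.8234).
Back-substitute: x_3 = 0.8234/0.4117 = 2.0000.
x_2 = (-1.7288 + 3.0817·2.0000)/4.4347 = 1.0000.
x_1 = (1.1547 + 1.1547·1.0000 − 2.8868·2.0000)/1.7321 = -2.0000.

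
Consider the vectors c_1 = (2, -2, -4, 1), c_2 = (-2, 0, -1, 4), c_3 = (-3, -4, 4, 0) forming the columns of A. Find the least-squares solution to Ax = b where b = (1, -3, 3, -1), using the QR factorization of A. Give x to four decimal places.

x = (0.2304, -0.5312, 0.6168)

c_1 = (2, -2, -4, 1); ‖c_1‖ = 5.0000, so q_1 = (0.4000, -0.4000, -0.8000, 0.2000).
q_1·c_2 = 0.4000·(-2) + (-0.4000)·0 + (-0.8000)·(-1) + 0.2000·4 = 0.8000.
u_2 = c_2 − 0.8000·q_1 = (-2.3200, 0.3200, -0.3600, 3.8400).
‖u_2‖ = 4.5122, so q_2 = (-0.5142, 0.0709, -0.0798, 0.8510).
q_1·c_3 = 0.4000·(-3) + (-0.4000)·(-4) + (-0.8000)·4 + 0.2000·0 = -2.8000; q_2·c_3 = (-0.5142)·(-3) + 0.0709·(-4) + (-0.0798)·4 + 0.8510·0 = 0.9397.
u_3 = c_3 + 2.8000·q_1 − 0.9397·q_2 = (-1.3969, -5.1866, 1.8350, -0.2397).
‖u_3‖ = 5.6813, so q_3 = (-0.2459, -0.9129, 0.3230, -0.0422).
Qᵀb = (-1.0000, -1.8173, 3.5041).
Back-substitute: x_3 = 3.5041/5.6813 = 0.6168.
x_2 = (-1.8173 − 0.9397·0.6168)/4.5122 = -0.5312.
x_1 = (-1.0000 − 0.8000·(-0.5312) + 2.8000·0.6168)/5.0000 = 0.2304.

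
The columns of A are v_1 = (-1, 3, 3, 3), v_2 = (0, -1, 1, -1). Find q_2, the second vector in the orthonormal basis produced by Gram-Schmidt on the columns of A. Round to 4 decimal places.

q_2 = (-0.0655, -0.4146, 0.8074, -0.4146)

v_1 = (-1, 3, 3, 3); ‖v_1‖ = 5.2915, so q_1 = (-0.1890, 0.5669, 0.5669, 0.5669).
q_1·v_2 = (-0.1890)·0 + 0.5669·(-1) + 0.5669·1 + 0.5669·(-1) = -0.5669.
u_2 = v_2 + 0.5669·q_1 = (-0.1071, -0.6786, 1.3214, -0.6786).
‖u_2‖ = 1.6366, so q_2 = (-0.0655, -0.4146, 0.8074, -0.4146).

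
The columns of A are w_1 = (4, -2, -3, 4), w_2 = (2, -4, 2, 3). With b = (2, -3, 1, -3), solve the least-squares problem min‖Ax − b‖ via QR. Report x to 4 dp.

w_1 = (4, -2, -3, 4); ‖w_1‖ = 6.7082, so q_1 = (0.5963, -0.2981, -0.4472, 0.5963).
q_1·w_2 = 0.5963·2 + (-0.2981)·(-4) + (-0.4472)·2 + 0.5963·3 = 3.2796.
u_2 = w_2 − 3.2796·q_1 = (0.0444, -3.0222, 3.4667, 1.0444).
‖u_2‖ = 4.7164, so q_2 = (0.0094, -0.6408, 0.7350, 0.2214).
Qᵀb = (-0.1491, 2.0119).
Back-substitute: x_2 = 2.0119/4.7164 = 0.4266.
x_1 = (-0.1491 − 3.2796·0.4266)/6.7082 = -0.2308.

x = (-0.2308, 0.4266)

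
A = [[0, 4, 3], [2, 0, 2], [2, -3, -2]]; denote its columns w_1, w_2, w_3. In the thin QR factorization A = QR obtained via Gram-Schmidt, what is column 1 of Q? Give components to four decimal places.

w_1 = (0, 2, 2); ‖w_1‖ = 2.8284, so q_1 = (0.0000, 0.7071, 0.7071).

q_1 = (0.0000, 0.7071, 0.7071)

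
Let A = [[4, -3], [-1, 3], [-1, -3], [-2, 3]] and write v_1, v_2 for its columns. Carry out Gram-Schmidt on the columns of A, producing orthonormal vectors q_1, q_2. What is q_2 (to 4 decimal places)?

q_1 = v_1/‖v_1‖ = (4, -1, -1, -2)/4.6904 = (0.8528, -0.2132, -0.2132, -0.4264).
r_{12} = q_1·v_2 = -3.8376.
u_2 = v_2 + 3.8376·q_1 = (0.2727, 2.1818, -3.8182, 1.3636).
‖u_2‖ = 4.6122, so q_2 = (0.0591, 0.4730, -0.8278, 0.2957).

q_2 = (0.0591, 0.4730, -0.8278, 0.2957)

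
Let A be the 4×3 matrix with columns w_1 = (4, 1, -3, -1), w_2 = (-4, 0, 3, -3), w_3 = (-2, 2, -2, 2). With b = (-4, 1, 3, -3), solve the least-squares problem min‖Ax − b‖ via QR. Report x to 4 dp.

w_1 = (4, 1, -3, -1); ‖w_1‖ = 5.1962, so e_1 = (0.7698, 0.1925, -0.5774, -0.1925).
e_1·w_2 = 0.7698·(-4) + 0.1925·0 + (-0.5774)·3 + (-0.1925)·(-3) = -4.2339.
u_2 = w_2 + 4.2339·e_1 = (-0.7407, 0.8148, 0.5556, -3.8148).
‖u_2‖ = 4.0092, so e_2 = (-0.1848, 0.2032, 0.1386, -0.9515).
e_1·w_3 = 0.7698·(-2) + 0.1925·2 + (-0.5774)·(-2) + (-0.1925)·2 = -0.3849; e_2·w_3 = (-0.1848)·(-2) + 0.2032·2 + 0.1386·(-2) + (-0.9515)·2 = -1.4042.
u_3 = w_3 + 0.3849·e_1 + 1.4042·e_2 = (-1.9631, 2.3594, -2.0276, 0.5899).
‖u_3‖ = 3.7256, so e_3 = (-0.5269, 0.6333, -0.5442, 0.1583).
Qᵀb = (-4.0415, 4.2125, 0.6333).
Back-substitute: x_3 = 0.6333/3.7256 = 0.1700.
x_2 = (4.2125 + 1.4042·0.1700)/4.0092 = 1.1102.
x_1 = (-4.0415 + 4.2339·1.1102 + 0.3849·0.1700)/5.1962 = 0.1394.

x = (0.1394, 1.1102, 0.1700)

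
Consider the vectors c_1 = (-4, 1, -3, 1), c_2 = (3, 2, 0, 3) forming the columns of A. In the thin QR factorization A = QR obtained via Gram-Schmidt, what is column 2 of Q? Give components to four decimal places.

q_2 = (0.4369, 0.5029, -0.1731, 0.7254)

q_1 = c_1/‖c_1‖ = (-4, 1, -3, 1)/5.1962 = (-0.7698, 0.1925, -0.5774, 0.1925).
r_{12} = q_1·c_2 = -1.3472.
u_2 = c_2 + 1.3472·q_1 = (1.9630, 2.2593, -0.7778, 3.2593).
‖u_2‖ = 4.4928, so q_2 = (0.4369, 0.5029, -0.1731, 0.7254).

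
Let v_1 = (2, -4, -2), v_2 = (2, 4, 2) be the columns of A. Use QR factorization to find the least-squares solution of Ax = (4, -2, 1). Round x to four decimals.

x = (1.1500, 0.8500)

e_1 = v_1/‖v_1‖ = (2, -4, -2)/4.8990 = (0.4082, -0.8165, -0.4082).
r_{12} = e_1·v_2 = -3.2660.
u_2 = v_2 + 3.2660·e_1 = (3.3333, 1.3333, 0.6667).
‖u_2‖ = 3.6515, so e_2 = (0.9129, 0.3651, 0.1826).
Qᵀb = (2.8577, 3.1038).
Back-substitute: x_2 = 3.1038/3.6515 = 0.8500.
x_1 = (2.8577 + 3.2660·0.8500)/4.8990 = 1.1500.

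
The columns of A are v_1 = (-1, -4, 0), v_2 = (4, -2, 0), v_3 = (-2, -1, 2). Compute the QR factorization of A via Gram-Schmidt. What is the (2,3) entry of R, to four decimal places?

v_1 = (-1, -4, 0); ‖v_1‖ = 4.1231, so q_1 = (-0.2425, -0.9701, 0.0000).
q_1·v_2 = (-0.2425)·4 + (-0.9701)·(-2) + 0.0000·0 = 0.9701.
u_2 = v_2 − 0.9701·q_1 = (4.2353, -1.0588, 0.0000).
‖u_2‖ = 4.3656, so q_2 = (0.9701, -0.2425, 0.0000).
r_{23} = q_2·v_3 = -1.6977.

r_{23} = -1.6977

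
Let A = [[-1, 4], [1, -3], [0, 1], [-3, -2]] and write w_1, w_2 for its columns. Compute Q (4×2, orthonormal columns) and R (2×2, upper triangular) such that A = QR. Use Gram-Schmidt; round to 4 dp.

w_1 = (-1, 1, 0, -3); ‖w_1‖ = 3.3166, so e_1 = (-0.3015, 0.3015, 0.0000, -0.9045).
e_1·w_2 = (-0.3015)·4 + 0.3015·(-3) + 0.0000·1 + (-0.9045)·(-2) = -0.3015.
u_2 = w_2 + 0.3015·e_1 = (3.9091, -2.9091, 1.0000, -2.2727).
‖u_2‖ = 5.4689, so e_2 = (0.7148, -0.5319, 0.1829, -0.4156).

Q = [[-0.3015, 0.7148], [0.3015, -0.5319], [0.0000, 0.1829], [-0.9045, -0.4156]], R = [[3.3166, -0.3015], [0.0000, 5.4689]]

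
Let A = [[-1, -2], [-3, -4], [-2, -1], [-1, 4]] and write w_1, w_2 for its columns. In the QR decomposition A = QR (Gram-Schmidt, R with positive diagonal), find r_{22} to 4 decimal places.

w_1 = (-1, -3, -2, -1); ‖w_1‖ = 3.8730, so e_1 = (-0.2582, -0.7746, -0.5164, -0.2582).
e_1·w_2 = (-0.2582)·(-2) + (-0.7746)·(-4) + (-0.5164)·(-1) + (-0.2582)·4 = 3.0984.
u_2 = w_2 − 3.0984·e_1 = (-1.2000, -1.6000, 0.6000, 4.8000).
r_{22} = ‖u_2‖ = 5.2345.

r_{22} = 5.2345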